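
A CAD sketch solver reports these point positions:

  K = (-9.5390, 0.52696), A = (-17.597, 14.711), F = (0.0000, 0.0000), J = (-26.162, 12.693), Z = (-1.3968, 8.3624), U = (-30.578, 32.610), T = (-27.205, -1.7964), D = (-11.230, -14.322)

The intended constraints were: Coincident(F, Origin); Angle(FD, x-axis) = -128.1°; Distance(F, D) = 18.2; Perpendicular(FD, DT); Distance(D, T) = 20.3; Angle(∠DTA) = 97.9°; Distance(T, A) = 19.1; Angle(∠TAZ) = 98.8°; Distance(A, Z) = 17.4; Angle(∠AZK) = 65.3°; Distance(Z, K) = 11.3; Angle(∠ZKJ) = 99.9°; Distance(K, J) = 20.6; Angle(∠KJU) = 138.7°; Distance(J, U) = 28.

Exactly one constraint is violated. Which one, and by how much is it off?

Distance(J, U) = 28 — off by 7.60.

F = (0.00, 0.00) ✓; FD at -128.1° ✓; |FD| = 18.20 ✓; ∠(FD, DT) = 90.00° ✓; |DT| = 20.30 ✓; ∠DTA = 97.90° ✓; |TA| = 19.10 ✓; ∠TAZ = 98.80° ✓; |AZ| = 17.40 ✓; ∠AZK = 65.30° ✓; |ZK| = 11.30 ✓; ∠ZKJ = 99.90° ✓; |KJ| = 20.60 ✓; ∠KJU = 138.7° ✓; |JU| = 20.40 ✗.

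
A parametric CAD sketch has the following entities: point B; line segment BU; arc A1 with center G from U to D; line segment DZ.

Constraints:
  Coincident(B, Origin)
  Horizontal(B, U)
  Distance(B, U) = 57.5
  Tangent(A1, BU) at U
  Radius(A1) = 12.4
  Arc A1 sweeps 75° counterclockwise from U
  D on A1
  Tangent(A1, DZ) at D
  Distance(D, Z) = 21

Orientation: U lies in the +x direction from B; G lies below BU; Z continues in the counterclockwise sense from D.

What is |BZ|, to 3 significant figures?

49.8

B is at the origin; B and U share the same y with |BU| = 57.5 and U on the +x side, so U = (57.5, 0.00). Tangency of A1 to BU means the radius GU is perpendicular to BU, so G = U + (0, -12.4) = (57.5, -12.4). On A1, U sits at bearing 90° from G; a 75° counterclockwise sweep puts D at bearing 165°, so D = G + 12.4·(cos 165°, sin 165°) = (45.5, -9.19). The tangent condition forces GD to be normal to DZ, so DZ runs along (−sin 165°, cos 165°); with |DZ| = 21.0, Z = (40.1, -29.5). Then |BZ| = |Z − B| = 49.8.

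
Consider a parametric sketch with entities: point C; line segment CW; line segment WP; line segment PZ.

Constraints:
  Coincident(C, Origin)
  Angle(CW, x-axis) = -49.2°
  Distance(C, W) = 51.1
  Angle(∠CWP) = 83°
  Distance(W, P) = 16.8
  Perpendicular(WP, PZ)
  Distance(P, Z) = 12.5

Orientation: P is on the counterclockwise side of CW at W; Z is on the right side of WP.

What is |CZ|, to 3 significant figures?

64.1

C is at the origin; CW runs at -49.2° with length 51.1, so W = 51.1·(cos -49.2°, sin -49.2°) = (33.4, -38.7). ∠CWP = 83.0°, so WP runs at -49.2° + (180° − 83.0°) = 47.8° from the x-axis; with |WP| = 16.8, P = W + 16.8·(cos 47.8°, sin 47.8°) = (44.7, -26.2). The perpendicularity gives PZ at right angles to WP; with |PZ| = 12.5 on the right of WP, Z = P + 12.5·(0.741, -0.672) = (53.9, -34.6). Then |CZ| = |Z − C| = 64.1.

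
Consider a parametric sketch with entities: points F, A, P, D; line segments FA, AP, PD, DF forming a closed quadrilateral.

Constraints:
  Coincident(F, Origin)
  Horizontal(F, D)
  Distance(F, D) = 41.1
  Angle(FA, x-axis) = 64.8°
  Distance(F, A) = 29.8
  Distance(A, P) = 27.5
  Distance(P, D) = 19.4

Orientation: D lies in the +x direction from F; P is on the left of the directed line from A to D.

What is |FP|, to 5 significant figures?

43.600

Checks: |AP| = 27.50 ✓; |PD| = 19.40 ✓.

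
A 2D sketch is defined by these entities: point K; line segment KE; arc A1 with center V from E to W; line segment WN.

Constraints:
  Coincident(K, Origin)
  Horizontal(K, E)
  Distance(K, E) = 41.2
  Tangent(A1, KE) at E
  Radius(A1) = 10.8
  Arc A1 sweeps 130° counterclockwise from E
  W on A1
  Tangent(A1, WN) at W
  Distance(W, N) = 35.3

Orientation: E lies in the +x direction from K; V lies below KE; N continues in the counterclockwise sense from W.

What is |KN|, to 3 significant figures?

71.4

K is at the origin; K and E share the same y with |KE| = 41.2 and E on the +x side, so E = (41.2, 0.00). Tangency of A1 to KE means the radius VE is perpendicular to KE, so V = E + (0, -10.8) = (41.2, -10.8). On A1, E sits at bearing 90° from V; a 130° counterclockwise sweep puts W at bearing 220°, so W = V + 10.8·(cos 220°, sin 220°) = (32.9, -17.7). Tangency of A1 to WN means the radius VW is perpendicular to WN, so WN runs along (−sin 220°, cos 220°); with |WN| = 35.3, N = (55.6, -44.8). Then |KN| = |N − K| = 71.4.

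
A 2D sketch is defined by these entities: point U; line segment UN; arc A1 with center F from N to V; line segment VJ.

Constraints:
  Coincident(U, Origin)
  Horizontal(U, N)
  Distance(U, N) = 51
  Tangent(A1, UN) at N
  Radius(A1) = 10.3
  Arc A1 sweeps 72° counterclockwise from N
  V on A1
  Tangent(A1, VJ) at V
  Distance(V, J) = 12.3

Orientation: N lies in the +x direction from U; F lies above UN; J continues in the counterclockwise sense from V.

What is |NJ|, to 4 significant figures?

23.21

On A1, N sits at bearing -90° from F; a 72° counterclockwise sweep puts V at bearing -18°, so V = F + 10.3·(cos -18°, sin -18°) = (60.80, 7.117). Since A1 is tangent to VJ there, FV ⟂ VJ, so VJ runs along (−sin -18°, cos -18°); with |VJ| = 12.3, J = (64.60, 18.82). Then |NJ| = |J − N| = 23.21.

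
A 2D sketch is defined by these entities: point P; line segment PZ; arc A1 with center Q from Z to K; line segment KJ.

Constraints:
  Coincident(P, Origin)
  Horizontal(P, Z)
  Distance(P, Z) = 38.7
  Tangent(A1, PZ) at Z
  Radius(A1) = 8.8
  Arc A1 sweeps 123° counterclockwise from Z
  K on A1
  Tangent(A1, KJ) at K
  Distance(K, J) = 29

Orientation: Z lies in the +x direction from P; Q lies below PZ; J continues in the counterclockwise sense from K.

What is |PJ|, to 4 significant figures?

60.48

On A1, Z sits at bearing 90° from Q; a 123° counterclockwise sweep puts K at bearing 213°, so K = Q + 8.8·(cos 213°, sin 213°) = (31.32, -13.59). Tangency of A1 to KJ means the radius QK is perpendicular to KJ, so KJ runs along (−sin 213°, cos 213°); with |KJ| = 29.0, J = (47.11, -37.91). Then |PJ| = |J − P| = 60.48.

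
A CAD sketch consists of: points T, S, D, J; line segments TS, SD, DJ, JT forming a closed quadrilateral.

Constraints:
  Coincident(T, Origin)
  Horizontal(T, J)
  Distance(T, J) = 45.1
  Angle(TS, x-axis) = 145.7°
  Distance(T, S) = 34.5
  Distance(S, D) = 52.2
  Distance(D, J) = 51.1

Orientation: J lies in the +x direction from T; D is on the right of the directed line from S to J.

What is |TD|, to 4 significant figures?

24.22

Checks: |TJ| = 45.10 ✓; |TS| = 34.50 ✓; |SD| = 52.20 ✓; |DJ| = 51.10 ✓.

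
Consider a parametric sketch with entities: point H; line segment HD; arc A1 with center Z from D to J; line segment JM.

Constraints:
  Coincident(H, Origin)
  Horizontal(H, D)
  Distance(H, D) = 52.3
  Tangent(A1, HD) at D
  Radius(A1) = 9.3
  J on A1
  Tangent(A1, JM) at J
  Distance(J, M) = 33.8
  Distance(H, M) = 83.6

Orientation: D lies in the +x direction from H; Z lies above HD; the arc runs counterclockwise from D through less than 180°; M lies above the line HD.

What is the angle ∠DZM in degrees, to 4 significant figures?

138.0°

Checks: |ZJ| = 9.300 ✓; ∠(ZJ, JM) = 90.00° ✓; |JM| = 33.80 ✓; |HM| = 83.60 ✓.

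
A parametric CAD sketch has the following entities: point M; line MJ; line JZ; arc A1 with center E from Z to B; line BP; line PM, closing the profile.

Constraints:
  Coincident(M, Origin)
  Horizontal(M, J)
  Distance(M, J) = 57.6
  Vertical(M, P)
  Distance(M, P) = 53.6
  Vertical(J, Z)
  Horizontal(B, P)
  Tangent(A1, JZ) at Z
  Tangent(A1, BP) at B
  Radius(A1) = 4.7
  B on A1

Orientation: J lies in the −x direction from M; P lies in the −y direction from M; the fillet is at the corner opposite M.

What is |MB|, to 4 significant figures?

75.31

The virtual corner opposite M is at (-57.60, -53.60). Since A1 is tangent to JZ there, EZ ⟂ JZ and A1 meets BP tangentially, so EB is at right angles to BP, with radius 4.7, so the center E sits 4.7 in from both sides at E = (-52.90, -48.90). That places the tangent points at Z = (-57.60, -48.90) on JZ and B = (-52.90, -53.60) on BP. Then |MB| = |B − M| = 75.31.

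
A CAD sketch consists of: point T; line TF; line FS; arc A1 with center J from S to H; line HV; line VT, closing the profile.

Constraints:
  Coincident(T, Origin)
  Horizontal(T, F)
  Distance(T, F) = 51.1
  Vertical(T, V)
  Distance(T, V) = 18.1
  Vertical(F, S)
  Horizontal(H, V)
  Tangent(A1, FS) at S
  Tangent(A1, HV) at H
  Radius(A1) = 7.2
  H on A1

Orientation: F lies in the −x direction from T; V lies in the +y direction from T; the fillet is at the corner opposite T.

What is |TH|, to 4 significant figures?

47.48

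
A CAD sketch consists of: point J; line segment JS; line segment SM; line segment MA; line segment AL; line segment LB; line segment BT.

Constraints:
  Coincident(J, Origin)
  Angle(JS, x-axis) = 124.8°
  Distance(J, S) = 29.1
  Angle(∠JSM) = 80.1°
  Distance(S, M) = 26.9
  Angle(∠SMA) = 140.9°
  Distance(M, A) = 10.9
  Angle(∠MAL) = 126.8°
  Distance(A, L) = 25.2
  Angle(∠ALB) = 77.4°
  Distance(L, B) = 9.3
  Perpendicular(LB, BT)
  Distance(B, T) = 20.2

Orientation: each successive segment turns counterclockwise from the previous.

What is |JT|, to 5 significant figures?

31.560

∠ALB = 77.4° gives LB at 59.600° from the x-axis; with |LB| = 9.3, B = (-13.769, -15.027). LB is perpendicular to BT, so BT runs at 149.60°; with |BT| = 20.2, T = (-31.192, -4.8052). Then |JT| = |T − J| = 31.560.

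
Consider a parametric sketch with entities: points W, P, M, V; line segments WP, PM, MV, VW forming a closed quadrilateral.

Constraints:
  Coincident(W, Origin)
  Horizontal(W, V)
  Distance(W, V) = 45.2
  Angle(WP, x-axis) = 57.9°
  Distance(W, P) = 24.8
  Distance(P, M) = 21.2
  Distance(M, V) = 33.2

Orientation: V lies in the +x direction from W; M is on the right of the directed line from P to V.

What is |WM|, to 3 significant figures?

12.0

W is at the origin; WV is horizontal with |WV| = 45.2 and V in +x, so V = (45.2, 0). WP runs at 57.9° with |WP| = 24.8, so P = (13.2, 21.0). M is determined by |PM| = 21.2 and |MV| = 33.2 together: it lies at the intersection of circle(P, 21.2) and circle(V, 33.2). With |PV| = 38.3, the foot of the radical line on PV is 10.6 from P and the perpendicular offset is √(21.2² − 10.6²) = 18.3. Taking the right-of-PV solution: M = (12.0, -0.159).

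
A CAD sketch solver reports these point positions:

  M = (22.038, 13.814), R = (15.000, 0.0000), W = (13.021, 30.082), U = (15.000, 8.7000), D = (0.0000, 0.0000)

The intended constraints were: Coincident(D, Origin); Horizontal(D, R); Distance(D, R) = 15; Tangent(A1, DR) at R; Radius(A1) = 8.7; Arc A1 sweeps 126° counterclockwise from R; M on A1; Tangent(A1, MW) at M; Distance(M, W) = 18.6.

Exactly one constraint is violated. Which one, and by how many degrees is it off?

Tangent(A1, MW) at M — off by 7.00°.

D = (0.00, 0.00) ✓; D.y = 0.00, R.y = 0.00 ✓; |DR| = 15.00 ✓; ∠(UR, RD) = 90.00° ✓; |UR| = 8.700 ✓; bearing(U→M) − bearing(U→R) = 126.0° ✓; |UM| = 8.700 ✓; ∠(UM, MW) = 97.00° ✗; |MW| = 18.60 ✓.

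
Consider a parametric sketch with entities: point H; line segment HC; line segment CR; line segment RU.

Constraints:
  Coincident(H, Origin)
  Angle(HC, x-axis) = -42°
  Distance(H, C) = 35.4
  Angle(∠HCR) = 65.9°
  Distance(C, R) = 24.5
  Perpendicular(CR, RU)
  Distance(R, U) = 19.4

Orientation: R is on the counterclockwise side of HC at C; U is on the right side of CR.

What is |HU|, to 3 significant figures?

52.7

H is at the origin; HC runs at -42.0° with length 35.4, so C = 35.4·(cos -42.0°, sin -42.0°) = (26.3, -23.7). ∠HCR = 65.9°, so CR runs at -42.0° + (180° − 65.9°) = 72.1° from the x-axis; with |CR| = 24.5, R = C + 24.5·(cos 72.1°, sin 72.1°) = (33.8, -0.373). CR ⟂ RU; with |RU| = 19.4 on the right of CR, U = R + 19.4·(0.952, -0.307) = (52.3, -6.34). Then |HU| = |U − H| = 52.7.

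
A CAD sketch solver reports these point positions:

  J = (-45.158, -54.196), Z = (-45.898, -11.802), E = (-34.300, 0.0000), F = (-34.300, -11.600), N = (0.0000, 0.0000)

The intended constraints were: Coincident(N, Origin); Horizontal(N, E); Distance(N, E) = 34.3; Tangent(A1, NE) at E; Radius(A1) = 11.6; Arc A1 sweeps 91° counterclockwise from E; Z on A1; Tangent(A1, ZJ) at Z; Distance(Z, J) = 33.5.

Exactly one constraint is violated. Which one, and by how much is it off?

Distance(Z, J) = 33.5 — off by 8.90.

N = (0.00, 0.00) ✓; N.y = 0.00, E.y = 0.00 ✓; |NE| = 34.30 ✓; ∠(FE, EN) = 90.00° ✓; |FE| = 11.60 ✓; bearing(F→Z) − bearing(F→E) = 91.00° ✓; |FZ| = 11.60 ✓; ∠(FZ, ZJ) = 90.00° ✓; |ZJ| = 42.40 ✗.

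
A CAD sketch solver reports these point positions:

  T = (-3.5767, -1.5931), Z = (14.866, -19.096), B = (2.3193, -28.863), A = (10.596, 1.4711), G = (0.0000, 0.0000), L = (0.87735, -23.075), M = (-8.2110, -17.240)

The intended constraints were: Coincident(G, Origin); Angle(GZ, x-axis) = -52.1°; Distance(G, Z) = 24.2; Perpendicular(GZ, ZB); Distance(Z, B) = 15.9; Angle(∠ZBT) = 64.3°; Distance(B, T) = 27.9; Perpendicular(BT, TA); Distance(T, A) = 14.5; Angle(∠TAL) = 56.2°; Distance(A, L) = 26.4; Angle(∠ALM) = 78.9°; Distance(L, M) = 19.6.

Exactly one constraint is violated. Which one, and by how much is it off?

Distance(L, M) = 19.6 — off by 8.80.

G = (0.00, 0.00) ✓; GZ at -52.10° ✓; |GZ| = 24.20 ✓; ∠(GZ, ZB) = 90.00° ✓; |ZB| = 15.90 ✓; ∠ZBT = 64.30° ✓; |BT| = 27.90 ✓; ∠(BT, TA) = 90.00° ✓; |TA| = 14.50 ✓; ∠TAL = 56.20° ✓; |AL| = 26.40 ✓; ∠ALM = 78.90° ✓; |LM| = 10.80 ✗.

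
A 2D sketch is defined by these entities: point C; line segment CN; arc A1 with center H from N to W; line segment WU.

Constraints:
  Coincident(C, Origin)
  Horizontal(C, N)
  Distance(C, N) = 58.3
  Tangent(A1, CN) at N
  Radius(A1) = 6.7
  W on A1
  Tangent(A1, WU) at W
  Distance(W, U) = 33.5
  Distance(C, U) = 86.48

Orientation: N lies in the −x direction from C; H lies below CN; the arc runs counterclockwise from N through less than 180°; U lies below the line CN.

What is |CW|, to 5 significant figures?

64.326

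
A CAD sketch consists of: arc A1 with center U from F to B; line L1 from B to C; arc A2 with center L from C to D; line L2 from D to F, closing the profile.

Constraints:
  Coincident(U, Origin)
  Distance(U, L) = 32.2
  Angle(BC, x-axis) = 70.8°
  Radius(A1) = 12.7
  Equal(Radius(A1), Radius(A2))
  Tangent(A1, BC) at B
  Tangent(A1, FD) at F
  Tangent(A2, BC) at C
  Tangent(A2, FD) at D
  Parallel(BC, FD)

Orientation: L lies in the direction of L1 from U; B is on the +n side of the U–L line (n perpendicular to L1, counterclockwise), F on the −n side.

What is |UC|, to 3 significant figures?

34.6

The slot axis is L1's direction at 70.8°, so u = (cos 70.8°, sin 70.8°) = (0.329, 0.944) and n = (−sin 70.8°, cos 70.8°) = (-0.944, 0.329). U is at the origin and L lies 32.2 along u from U, so L = 32.2·u = (10.6, 30.4). Tangency of A1 to both parallel lines with radius 12.7 puts B and F at U ± 12.7·n: B = (-12.0, 4.18), F = (12.0, -4.18). Equal radii place C and D the same way about L: C = L + 12.7·n = (-1.40, 34.6), D = L − 12.7·n = (22.6, 26.2). Then |UC| = |C − U| = 34.6.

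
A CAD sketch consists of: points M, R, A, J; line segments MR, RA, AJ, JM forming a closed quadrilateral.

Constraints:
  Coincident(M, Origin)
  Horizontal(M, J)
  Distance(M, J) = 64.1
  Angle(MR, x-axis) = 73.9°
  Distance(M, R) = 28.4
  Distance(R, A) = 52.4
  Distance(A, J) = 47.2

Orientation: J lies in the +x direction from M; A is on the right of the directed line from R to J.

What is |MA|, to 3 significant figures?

32.4

Checks: MR at 73.90° ✓; |RA| = 52.40 ✓; |AJ| = 47.20 ✓.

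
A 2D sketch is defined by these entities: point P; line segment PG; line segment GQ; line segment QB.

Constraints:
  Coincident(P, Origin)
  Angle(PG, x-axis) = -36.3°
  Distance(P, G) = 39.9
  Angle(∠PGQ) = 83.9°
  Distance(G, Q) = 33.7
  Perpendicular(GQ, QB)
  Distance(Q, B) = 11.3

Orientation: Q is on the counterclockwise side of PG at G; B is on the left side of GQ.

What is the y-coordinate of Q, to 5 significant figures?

5.5047

P is at the origin; PG runs at -36.3° with length 39.9, so G = 39.9·(cos -36.3°, sin -36.3°) = (32.157, -23.621). ∠PGQ = 83.9°, so GQ runs at -36.3° + (180° − 83.9°) = 59.800° from the x-axis; with |GQ| = 33.7, Q = G + 33.7·(cos 59.800°, sin 59.800°) = (49.108, 5.5047). So Q.y = 5.5047.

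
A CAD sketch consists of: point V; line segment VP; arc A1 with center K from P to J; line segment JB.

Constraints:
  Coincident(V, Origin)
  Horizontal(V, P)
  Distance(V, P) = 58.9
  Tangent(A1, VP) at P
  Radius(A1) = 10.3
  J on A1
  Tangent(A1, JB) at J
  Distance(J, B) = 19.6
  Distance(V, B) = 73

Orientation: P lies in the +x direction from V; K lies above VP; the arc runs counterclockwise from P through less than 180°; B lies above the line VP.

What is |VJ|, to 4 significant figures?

70.09

Checks: |KJ| = 10.30 ✓; ∠(KJ, JB) = 90.00° ✓; |JB| = 19.60 ✓; |VB| = 73.00 ✓.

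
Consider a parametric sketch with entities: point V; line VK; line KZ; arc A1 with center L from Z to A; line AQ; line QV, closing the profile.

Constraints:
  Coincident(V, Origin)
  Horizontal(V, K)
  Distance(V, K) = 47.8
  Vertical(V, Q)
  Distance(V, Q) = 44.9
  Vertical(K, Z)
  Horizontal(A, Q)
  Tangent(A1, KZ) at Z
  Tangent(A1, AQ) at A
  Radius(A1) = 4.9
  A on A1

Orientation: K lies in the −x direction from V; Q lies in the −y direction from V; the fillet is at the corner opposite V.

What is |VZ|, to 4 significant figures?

62.33

V is at the origin; V and K share the same y with |VK| = 47.8 and K on the −x side, so K = (-47.80, 0.000). VQ is vertical with |VQ| = 44.9 and Q on the −y side, so Q = (0.000, -44.90). The virtual corner opposite V is at (-47.80, -44.90). Since A1 is tangent to KZ there, LZ ⟂ KZ and since A1 is tangent to AQ there, LA ⟂ AQ, with radius 4.9, so the center L sits 4.9 in from both sides at L = (-42.90, -40.00). That places the tangent points at Z = (-47.80, -40.00) on KZ and A = (-42.90, -44.90) on AQ. Then |VZ| = |Z − V| = 62.33.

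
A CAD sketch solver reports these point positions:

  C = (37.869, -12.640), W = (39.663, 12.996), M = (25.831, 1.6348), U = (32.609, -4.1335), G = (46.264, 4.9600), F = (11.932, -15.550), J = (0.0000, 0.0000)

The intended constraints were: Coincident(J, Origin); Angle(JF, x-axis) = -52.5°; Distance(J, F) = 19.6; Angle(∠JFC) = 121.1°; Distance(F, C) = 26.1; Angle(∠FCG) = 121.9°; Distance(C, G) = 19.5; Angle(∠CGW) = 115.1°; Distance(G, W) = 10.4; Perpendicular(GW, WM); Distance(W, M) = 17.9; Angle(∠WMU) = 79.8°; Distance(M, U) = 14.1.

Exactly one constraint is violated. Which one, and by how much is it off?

Distance(M, U) = 14.1 — off by 5.20.

J = (0.00, 0.00) ✓; JF at -52.50° ✓; |JF| = 19.60 ✓; ∠JFC = 121.1° ✓; |FC| = 26.10 ✓; ∠FCG = 121.9° ✓; |CG| = 19.50 ✓; ∠CGW = 115.1° ✓; |GW| = 10.40 ✓; ∠(GW, WM) = 90.00° ✓; |WM| = 17.90 ✓; ∠WMU = 79.80° ✓; |MU| = 8.900 ✗.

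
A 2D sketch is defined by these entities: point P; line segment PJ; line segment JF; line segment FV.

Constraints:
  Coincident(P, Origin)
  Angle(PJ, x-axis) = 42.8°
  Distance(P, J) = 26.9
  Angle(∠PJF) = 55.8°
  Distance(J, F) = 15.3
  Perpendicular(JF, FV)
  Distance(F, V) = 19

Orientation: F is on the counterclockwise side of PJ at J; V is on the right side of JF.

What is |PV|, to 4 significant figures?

41.25

P is at the origin; PJ runs at 42.8° with length 26.9, so J = 26.9·(cos 42.8°, sin 42.8°) = (19.74, 18.28). ∠PJF = 55.8°, so JF runs at 42.8° + (180° − 55.8°) = 167.0° from the x-axis; with |JF| = 15.3, F = J + 15.3·(cos 167.0°, sin 167.0°) = (4.829, 21.72). The perpendicularity gives FV at right angles to JF; with |FV| = 19.0 on the right of JF, V = F + 19.0·(0.2250, 0.9744) = (9.104, 40.23). Then |PV| = |V − P| = 41.25.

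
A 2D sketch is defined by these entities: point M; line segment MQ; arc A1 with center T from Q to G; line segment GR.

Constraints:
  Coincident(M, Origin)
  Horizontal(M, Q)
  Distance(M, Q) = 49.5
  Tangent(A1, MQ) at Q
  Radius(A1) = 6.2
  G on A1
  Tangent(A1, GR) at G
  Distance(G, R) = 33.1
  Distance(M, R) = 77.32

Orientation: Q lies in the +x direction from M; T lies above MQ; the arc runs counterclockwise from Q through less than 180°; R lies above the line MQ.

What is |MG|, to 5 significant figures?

55.141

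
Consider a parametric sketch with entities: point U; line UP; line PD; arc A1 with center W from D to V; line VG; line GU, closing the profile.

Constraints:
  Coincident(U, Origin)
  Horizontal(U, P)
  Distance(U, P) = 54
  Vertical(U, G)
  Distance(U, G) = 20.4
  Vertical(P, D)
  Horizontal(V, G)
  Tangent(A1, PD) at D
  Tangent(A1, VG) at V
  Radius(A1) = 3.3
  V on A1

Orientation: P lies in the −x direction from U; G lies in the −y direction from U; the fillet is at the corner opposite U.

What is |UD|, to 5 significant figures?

56.643

U is at the origin; UP is horizontal with |UP| = 54.0 and P on the −x side, so P = (-54.000, 0.0000). UG is vertical with |UG| = 20.4 and G on the −y side, so G = (0.0000, -20.400). The virtual corner opposite U is at (-54.000, -20.400). Since A1 is tangent to PD there, WD ⟂ PD and the tangent condition forces WV to be normal to VG, with radius 3.3, so the center W sits 3.3 in from both sides at W = (-50.700, -17.100). That places the tangent points at D = (-54.000, -17.100) on PD and V = (-50.700, -20.400) on VG. Then |UD| = |D − U| = 56.643.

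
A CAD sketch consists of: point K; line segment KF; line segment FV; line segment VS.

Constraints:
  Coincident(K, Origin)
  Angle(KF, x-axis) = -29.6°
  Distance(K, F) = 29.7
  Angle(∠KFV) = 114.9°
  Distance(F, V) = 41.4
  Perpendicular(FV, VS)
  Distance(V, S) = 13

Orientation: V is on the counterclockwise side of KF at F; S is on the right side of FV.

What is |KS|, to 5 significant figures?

67.088

K is at the origin; KF runs at -29.6° with length 29.7, so F = 29.7·(cos -29.6°, sin -29.6°) = (25.824, -14.670). ∠KFV = 114.9°, so FV runs at -29.6° + (180° − 114.9°) = 35.500° from the x-axis; with |FV| = 41.4, V = F + 41.4·(cos 35.500°, sin 35.500°) = (59.528, 9.3710). The perpendicularity gives VS at right angles to FV; with |VS| = 13.0 on the right of FV, S = V + 13.0·(0.58070, -0.81412) = (67.078, -1.2125). Then |KS| = |S − K| = 67.088.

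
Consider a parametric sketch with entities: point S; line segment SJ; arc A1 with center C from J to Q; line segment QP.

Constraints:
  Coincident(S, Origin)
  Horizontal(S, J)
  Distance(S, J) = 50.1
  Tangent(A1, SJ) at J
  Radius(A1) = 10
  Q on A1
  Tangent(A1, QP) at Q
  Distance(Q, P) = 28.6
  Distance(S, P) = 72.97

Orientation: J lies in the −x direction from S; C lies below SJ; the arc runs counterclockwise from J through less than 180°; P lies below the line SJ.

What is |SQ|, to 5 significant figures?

60.755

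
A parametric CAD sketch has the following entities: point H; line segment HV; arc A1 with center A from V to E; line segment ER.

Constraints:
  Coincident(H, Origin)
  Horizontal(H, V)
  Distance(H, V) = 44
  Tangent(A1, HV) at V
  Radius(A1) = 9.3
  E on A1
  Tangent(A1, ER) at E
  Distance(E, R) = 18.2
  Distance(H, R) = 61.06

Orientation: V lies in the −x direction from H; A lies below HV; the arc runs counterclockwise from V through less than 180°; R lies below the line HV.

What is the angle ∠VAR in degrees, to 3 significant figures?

147°

H is at the origin; H and V share the same y with |HV| = 44.0 and V on the −x side, so V = (-44.0, 0.00). A1 meets HV tangentially, so AV is at right angles to HV, so A = V + (0, -9.3) = (-44.0, -9.30). Since AE ⟂ ER (tangency), |AR| = √(9.3² + 18.2²) = 20.4 regardless of where E sits on A1. So R lies on both circle(H, 61.06) and circle(A, 20.4); the below-HV intersection is R = (-55.0, -26.5). E is the foot of the tangent from R: E = (-53.3, -8.41).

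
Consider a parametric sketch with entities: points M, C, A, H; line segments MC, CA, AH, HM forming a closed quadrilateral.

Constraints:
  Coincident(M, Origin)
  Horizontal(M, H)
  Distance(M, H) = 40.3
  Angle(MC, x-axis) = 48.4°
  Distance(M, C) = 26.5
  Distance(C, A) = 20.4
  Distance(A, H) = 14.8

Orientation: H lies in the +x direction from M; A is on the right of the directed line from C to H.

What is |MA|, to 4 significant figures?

25.56

Checks: MC at 48.40° ✓; |CA| = 20.40 ✓; |AH| = 14.80 ✓.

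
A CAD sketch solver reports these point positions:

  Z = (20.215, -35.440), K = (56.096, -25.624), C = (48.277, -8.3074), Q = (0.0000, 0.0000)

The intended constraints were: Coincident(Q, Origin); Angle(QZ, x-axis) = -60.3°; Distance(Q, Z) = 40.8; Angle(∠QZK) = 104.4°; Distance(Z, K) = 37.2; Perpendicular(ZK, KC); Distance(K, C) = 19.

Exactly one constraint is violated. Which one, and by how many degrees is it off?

Perpendicular(ZK, KC) — off by 9.00°.

Q = (0.00, 0.00) ✓; QZ at -60.30° ✓; |QZ| = 40.80 ✓; ∠QZK = 104.4° ✓; |ZK| = 37.20 ✓; ∠(ZK, KC) = 99.00° ✗; |KC| = 19.00 ✓.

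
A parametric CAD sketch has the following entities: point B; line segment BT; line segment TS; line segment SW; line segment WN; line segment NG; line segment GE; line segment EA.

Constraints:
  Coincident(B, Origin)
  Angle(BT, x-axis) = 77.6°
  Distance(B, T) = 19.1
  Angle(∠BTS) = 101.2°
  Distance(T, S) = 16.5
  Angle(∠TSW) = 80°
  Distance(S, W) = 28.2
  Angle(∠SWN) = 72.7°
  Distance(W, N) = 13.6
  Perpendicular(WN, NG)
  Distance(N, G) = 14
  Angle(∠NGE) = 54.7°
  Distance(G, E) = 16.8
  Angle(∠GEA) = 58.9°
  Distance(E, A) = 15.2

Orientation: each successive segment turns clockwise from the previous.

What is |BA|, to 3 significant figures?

4.83

∠NGE = 54.7° gives GE at -63.8° from the x-axis; with |GE| = 16.8, E = (17.3, -5.64). ∠GEA = 58.9° gives EA at 175° from the x-axis; with |EA| = 15.2, A = (2.12, -4.34). Then |BA| = |A − B| = 4.83.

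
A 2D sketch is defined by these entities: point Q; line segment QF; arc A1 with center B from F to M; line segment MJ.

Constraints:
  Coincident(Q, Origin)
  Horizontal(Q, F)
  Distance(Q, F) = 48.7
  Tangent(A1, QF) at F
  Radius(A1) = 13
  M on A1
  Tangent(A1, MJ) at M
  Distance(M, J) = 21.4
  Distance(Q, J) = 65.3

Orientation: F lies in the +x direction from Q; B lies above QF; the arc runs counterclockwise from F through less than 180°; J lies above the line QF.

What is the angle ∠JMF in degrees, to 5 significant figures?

124.76°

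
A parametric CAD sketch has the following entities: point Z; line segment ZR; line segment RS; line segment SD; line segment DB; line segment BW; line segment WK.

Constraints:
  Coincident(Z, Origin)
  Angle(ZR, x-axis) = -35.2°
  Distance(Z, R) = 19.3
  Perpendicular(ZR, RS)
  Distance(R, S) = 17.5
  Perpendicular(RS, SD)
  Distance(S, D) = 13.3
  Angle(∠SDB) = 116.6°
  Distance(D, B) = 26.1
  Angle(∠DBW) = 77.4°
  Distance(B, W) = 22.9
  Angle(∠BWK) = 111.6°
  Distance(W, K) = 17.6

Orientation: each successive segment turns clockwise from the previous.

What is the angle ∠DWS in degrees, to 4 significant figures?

25.51°

Z is at the origin; ZR runs at -35.2° with length 19.3, so R = (15.77, -11.13). The perpendicularity gives RS at right angles to ZR, so RS runs at -125.2°; with |RS| = 17.5, S = (5.683, -25.43). The perpendicularity gives SD at right angles to RS, so SD runs at 144.8°; with |SD| = 13.3, D = (-5.185, -17.76). ∠SDB = 116.6° gives DB at 81.40° from the x-axis; with |DB| = 26.1, B = (-1.282, 8.048). ∠DBW = 77.4° gives BW at -21.20° from the x-axis; with |BW| = 22.9, W = (20.07, -0.2333). Then cos ∠DWS = WD·WS / (|WD||WS|), giving 25.51°.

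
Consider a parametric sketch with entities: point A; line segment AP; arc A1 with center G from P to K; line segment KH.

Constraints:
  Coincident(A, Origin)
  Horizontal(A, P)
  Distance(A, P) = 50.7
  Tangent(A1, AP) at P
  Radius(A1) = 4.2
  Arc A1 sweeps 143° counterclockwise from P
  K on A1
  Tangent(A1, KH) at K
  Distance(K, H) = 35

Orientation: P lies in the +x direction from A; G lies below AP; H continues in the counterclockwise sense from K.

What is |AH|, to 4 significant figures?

81.33

On A1, P sits at bearing 90° from G; a 143° counterclockwise sweep puts K at bearing 233°, so K = G + 4.2·(cos 233°, sin 233°) = (48.17, -7.554). The tangent condition forces GK to be normal to KH, so KH runs along (−sin 233°, cos 233°); with |KH| = 35.0, H = (76.12, -28.62). Then |AH| = |H − A| = 81.33.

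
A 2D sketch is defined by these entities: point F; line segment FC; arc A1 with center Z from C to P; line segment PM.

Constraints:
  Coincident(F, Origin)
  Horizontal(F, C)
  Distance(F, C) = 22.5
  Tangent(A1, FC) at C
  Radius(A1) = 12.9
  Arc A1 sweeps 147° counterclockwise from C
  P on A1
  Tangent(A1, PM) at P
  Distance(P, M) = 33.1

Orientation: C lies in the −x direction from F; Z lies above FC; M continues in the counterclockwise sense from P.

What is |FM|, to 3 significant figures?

60.1

F is at the origin; F and C share the same y with |FC| = 22.5 and C on the −x side, so C = (-22.5, 0.00). The tangent condition forces ZC to be normal to FC, so Z = C + (0, 12.9) = (-22.5, 12.9). On A1, C sits at bearing -90° from Z; a 147° counterclockwise sweep puts P at bearing 57°, so P = Z + 12.9·(cos 57°, sin 57°) = (-15.5, 23.7). A1 meets PM tangentially, so ZP is at right angles to PM, so PM runs along (−sin 57°, cos 57°); with |PM| = 33.1, M = (-43.2, 41.7). Then |FM| = |M − F| = 60.1.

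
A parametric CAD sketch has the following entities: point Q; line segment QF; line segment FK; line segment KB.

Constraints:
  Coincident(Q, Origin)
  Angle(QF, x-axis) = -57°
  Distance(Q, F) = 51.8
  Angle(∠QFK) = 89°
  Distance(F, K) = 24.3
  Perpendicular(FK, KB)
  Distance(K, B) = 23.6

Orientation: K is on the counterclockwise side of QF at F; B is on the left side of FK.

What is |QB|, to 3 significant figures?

36.6

∠QFK = 89.0°, so FK runs at -57.0° + (180° − 89.0°) = 34.0° from the x-axis; with |FK| = 24.3, K = F + 24.3·(cos 34.0°, sin 34.0°) = (48.4, -29.9). FK ⟂ KB; with |KB| = 23.6 on the left of FK, B = K + 23.6·(-0.559, 0.829) = (35.2, -10.3). Then |QB| = |B − Q| = 36.6.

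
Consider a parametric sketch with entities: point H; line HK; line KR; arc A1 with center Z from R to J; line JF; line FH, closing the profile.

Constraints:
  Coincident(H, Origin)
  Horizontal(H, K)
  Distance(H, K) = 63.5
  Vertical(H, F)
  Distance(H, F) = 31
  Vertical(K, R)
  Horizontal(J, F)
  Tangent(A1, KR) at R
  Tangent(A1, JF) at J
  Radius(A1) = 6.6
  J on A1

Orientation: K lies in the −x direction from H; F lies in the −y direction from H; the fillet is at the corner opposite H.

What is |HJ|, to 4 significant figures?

64.80

H is at the origin; H and K share the same y with |HK| = 63.5 and K on the −x side, so K = (-63.50, 0.000). H and F share the same x with |HF| = 31.0 and F on the −y side, so F = (0.000, -31.00). The virtual corner opposite H is at (-63.50, -31.00). A1 meets KR tangentially, so ZR is at right angles to KR and the tangent condition forces ZJ to be normal to JF, with radius 6.6, so the center Z sits 6.6 in from both sides at Z = (-56.90, -24.40). That places the tangent points at R = (-63.50, -24.40) on KR and J = (-56.90, -31.00) on JF. Then |HJ| = |J − H| = 64.80.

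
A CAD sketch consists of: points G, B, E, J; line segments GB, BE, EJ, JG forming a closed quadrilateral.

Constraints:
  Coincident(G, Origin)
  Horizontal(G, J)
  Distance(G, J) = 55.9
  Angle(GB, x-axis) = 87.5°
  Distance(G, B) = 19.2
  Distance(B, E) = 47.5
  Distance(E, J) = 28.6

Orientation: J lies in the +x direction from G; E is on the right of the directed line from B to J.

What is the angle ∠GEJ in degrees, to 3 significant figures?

119°

G is at the origin; G and J share the same y with |GJ| = 55.9 and J in +x, so J = (55.9, 0). GB runs at 87.5° with |GB| = 19.2, so B = (0.837, 19.2). E is determined by |BE| = 47.5 and |EJ| = 28.6 together: it lies at the intersection of circle(B, 47.5) and circle(J, 28.6). With |BJ| = 58.3, the foot of the radical line on BJ is 41.5 from B and the perpendicular offset is √(47.5² − 41.5²) = 23.1. Taking the right-of-BJ solution: E = (32.4, -16.3).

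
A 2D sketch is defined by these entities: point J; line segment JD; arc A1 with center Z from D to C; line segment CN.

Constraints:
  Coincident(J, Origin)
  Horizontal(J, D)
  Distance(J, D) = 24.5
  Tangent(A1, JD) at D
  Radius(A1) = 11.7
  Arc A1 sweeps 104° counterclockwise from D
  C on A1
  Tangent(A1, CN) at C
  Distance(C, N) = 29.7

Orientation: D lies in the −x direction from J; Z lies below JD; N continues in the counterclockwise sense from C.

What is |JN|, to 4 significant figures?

51.97

J is at the origin; J and D share the same y with |JD| = 24.5 and D on the −x side, so D = (-24.50, 0.000). The tangent condition forces ZD to be normal to JD, so Z = D + (0, -11.7) = (-24.50, -11.70). On A1, D sits at bearing 90° from Z; a 104° counterclockwise sweep puts C at bearing 194°, so C = Z + 11.7·(cos 194°, sin 194°) = (-35.85, -14.53). Since A1 is tangent to CN there, ZC ⟂ CN, so CN runs along (−sin 194°, cos 194°); with |CN| = 29.7, N = (-28.67, -43.35). Then |JN| = |N − J| = 51.97.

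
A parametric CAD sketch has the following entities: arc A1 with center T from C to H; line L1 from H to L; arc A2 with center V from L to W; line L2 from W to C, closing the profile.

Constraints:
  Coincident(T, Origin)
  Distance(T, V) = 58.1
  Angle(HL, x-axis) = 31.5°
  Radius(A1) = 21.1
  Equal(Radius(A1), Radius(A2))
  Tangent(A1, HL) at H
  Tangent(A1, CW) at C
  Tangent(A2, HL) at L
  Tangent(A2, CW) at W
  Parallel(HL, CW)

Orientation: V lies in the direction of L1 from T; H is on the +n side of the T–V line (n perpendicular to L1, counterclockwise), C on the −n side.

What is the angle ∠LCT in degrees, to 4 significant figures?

54.01°

The slot axis is L1's direction at 31.5°, so u = (cos 31.5°, sin 31.5°) = (0.8526, 0.5225) and n = (−sin 31.5°, cos 31.5°) = (-0.5225, 0.8526). T is at the origin and V lies 58.1 along u from T, so V = 58.1·u = (49.54, 30.36). Tangency of A1 to both parallel lines with radius 21.1 puts H and C at T ± 21.1·n: H = (-11.02, 17.99), C = (11.02, -17.99). Equal radii place L and W the same way about V: L = V + 21.1·n = (38.51, 48.35), W = V − 21.1·n = (60.56, 12.37). Then cos ∠LCT = CL·CT / (|CL||CT|), giving 54.01°.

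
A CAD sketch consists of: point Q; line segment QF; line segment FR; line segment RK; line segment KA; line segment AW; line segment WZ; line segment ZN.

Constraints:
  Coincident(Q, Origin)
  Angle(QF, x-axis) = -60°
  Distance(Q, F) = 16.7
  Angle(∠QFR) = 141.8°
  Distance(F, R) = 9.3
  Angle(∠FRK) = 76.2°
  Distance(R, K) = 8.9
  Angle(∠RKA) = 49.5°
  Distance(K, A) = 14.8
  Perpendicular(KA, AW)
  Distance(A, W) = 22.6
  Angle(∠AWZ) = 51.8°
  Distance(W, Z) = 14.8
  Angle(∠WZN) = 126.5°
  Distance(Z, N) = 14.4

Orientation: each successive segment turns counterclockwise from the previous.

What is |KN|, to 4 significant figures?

3.719

Q is at the origin; QF runs at -60.0° with length 16.7, so F = (8.350, -14.46). ∠QFR = 141.8° gives FR at -21.80° from the x-axis; with |FR| = 9.3, R = (16.98, -17.92). ∠FRK = 76.2° gives RK at 82.00° from the x-axis; with |RK| = 8.9, K = (18.22, -9.103). ∠RKA = 49.5° gives KA at -147.5° from the x-axis; with |KA| = 14.8, A = (5.741, -17.05). The perpendicularity gives AW at right angles to KA, so AW runs at -57.50°; with |AW| = 22.6, W = (17.88, -36.12). ∠AWZ = 51.8° gives WZ at 70.70° from the x-axis; with |WZ| = 14.8, Z = (22.78, -22.15). ∠WZN = 126.5° gives ZN at 124.2° from the x-axis; with |ZN| = 14.4, N = (14.68, -10.24). Then |KN| = |N − K| = 3.719.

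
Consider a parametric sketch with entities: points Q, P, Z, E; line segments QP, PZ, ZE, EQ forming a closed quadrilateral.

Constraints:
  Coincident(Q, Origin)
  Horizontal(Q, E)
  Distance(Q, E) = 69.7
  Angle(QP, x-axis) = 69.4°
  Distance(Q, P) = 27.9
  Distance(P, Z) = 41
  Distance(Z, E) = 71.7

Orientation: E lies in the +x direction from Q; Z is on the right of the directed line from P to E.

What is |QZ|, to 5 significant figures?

13.527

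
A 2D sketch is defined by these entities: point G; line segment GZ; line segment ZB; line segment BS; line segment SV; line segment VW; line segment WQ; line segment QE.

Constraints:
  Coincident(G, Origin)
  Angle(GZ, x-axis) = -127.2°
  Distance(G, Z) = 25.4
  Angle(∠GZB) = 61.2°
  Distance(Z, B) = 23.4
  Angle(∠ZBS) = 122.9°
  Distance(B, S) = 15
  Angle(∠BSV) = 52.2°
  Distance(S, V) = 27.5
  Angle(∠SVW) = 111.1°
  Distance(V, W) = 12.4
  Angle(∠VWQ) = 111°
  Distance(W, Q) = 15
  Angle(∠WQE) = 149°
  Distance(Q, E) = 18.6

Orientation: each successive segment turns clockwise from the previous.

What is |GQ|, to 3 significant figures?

33.0

∠SVW = 111.1° gives VW at -140° from the x-axis; with |VW| = 12.4, W = (-17.2, -20.3). ∠VWQ = 111.0° gives WQ at 151° from the x-axis; with |WQ| = 15.0, Q = (-30.3, -13.1). Then |GQ| = |Q − G| = 33.0.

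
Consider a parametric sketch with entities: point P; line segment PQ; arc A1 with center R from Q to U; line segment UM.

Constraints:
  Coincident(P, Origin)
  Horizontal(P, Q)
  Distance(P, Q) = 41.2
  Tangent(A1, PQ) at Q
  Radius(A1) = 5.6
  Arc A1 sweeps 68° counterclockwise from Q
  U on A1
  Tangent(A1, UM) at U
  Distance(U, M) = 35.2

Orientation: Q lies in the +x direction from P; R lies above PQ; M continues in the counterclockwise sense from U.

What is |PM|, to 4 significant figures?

69.68

P is at the origin; P and Q share the same y with |PQ| = 41.2 and Q on the +x side, so Q = (41.20, 0.000). A1 meets PQ tangentially, so RQ is at right angles to PQ, so R = Q + (0, 5.6) = (41.20, 5.600). On A1, Q sits at bearing -90° from R; a 68° counterclockwise sweep puts U at bearing -22°, so U = R + 5.6·(cos -22°, sin -22°) = (46.39, 3.502). Since A1 is tangent to UM there, RU ⟂ UM, so UM runs along (−sin -22°, cos -22°); with |UM| = 35.2, M = (59.58, 36.14). Then |PM| = |M − P| = 69.68.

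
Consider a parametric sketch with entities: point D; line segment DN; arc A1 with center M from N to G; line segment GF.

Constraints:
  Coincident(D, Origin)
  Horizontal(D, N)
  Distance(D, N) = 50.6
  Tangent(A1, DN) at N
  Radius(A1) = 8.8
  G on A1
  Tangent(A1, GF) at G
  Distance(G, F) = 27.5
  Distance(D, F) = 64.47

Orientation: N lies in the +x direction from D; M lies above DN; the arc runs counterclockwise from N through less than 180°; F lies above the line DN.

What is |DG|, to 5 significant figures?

60.137

Checks: |MG| = 8.800 ✓; ∠(MG, GF) = 90.00° ✓; |GF| = 27.50 ✓; |DF| = 64.47 ✓.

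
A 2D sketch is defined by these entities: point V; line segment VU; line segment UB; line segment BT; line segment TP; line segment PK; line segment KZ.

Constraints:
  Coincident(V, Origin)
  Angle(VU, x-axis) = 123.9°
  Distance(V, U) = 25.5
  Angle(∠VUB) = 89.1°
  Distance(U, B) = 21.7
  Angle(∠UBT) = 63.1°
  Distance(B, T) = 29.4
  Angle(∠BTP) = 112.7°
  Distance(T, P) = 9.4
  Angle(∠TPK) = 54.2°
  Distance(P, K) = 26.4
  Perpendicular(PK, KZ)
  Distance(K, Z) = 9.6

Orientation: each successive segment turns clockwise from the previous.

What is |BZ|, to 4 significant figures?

11.60

∠TPK = 54.2° gives PK at 83.00° from the x-axis; with |PK| = 26.4, K = (2.081, 25.43). PK is perpendicular to KZ, so KZ runs at -7.000°; with |KZ| = 9.6, Z = (11.61, 24.26). Then |BZ| = |Z − B| = 11.60.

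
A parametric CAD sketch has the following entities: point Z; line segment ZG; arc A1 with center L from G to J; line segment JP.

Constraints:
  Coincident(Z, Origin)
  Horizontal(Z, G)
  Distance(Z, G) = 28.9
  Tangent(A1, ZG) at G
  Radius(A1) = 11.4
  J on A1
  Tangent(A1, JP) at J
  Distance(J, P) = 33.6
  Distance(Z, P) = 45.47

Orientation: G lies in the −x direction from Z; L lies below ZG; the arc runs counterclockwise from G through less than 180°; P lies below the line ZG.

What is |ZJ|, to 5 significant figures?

41.810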